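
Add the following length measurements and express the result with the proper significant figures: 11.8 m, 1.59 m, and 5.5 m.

11.8 m + 1.59 m + 5.5 m = 18.89 m.
Addition/subtraction keeps the fewest decimal places: 11.8 → 1 decimal place, 1.59 → 2 decimal places, 5.5 → 1 decimal place; limit is 1.
Rounded to 1 decimal place: 18.9 m.

18.9 m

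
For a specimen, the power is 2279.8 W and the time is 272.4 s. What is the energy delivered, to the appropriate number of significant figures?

energy delivered = 2279.8 W × 272.4 s = 621017.52 J.
2279.8 has 5 significant figures; 272.4 has 4.
Division/multiplication keeps the fewest: 4 significant figures.
Rounded: 6.210 × 10^5 J.

6.210 × 10^5 J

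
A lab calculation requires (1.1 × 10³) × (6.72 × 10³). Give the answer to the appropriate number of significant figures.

7.4 × 10⁶

(1.1 × 10³) × (6.72 × 10³) = 7392000
Multiplication/division keeps the fewest significant figures: 1.1 × 10³ → 2 s.f., 6.72 × 10³ → 3 s.f.; limit is 2.
Rounded to 2 significant figures: 7.4 × 10⁶.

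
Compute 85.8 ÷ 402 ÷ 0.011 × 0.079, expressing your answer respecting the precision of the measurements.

1.5

85.8 ÷ 402 ÷ 0.011 × 0.079 = 1.5328358209…
Multiplication/division keeps the fewest significant figures: 85.8 → 3 s.f., 402 → 3 s.f., 0.011 → 2 s.f., 0.079 → 2 s.f.; limit is 2.
Rounded to 2 significant figures: 1.5.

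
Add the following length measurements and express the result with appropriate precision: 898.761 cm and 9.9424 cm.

898.761 cm + 9.9424 cm = 908.7034 cm.
Addition/subtraction keeps the fewest decimal places: 898.761 → 3 decimal places, 9.9424 → 4 decimal places; limit is 3.
Rounded to 3 decimal places: 908.703 cm.

908.703 cm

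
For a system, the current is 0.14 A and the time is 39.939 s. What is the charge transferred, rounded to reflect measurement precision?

5.6 C

charge transferred = 0.14 A × 39.939 s = 5.59146 C.
0.14 has 2 significant figures; 39.939 has 5.
Division/multiplication keeps the fewest: 2 significant figures.
Rounded: 5.6 C.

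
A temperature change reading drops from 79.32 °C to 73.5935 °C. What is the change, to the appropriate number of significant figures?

79.32 °C − 73.5935 °C = 5.7265 °C.
Addition/subtraction keeps the fewest decimal places: 79.32 → 2 decimal places, 73.5935 → 4 decimal places; limit is 2.
Rounded to 2 decimal places: 5.73 °C.

5.73 °C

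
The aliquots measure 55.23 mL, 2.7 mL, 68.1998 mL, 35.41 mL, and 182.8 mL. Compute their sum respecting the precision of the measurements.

344.3 mL

55.23 mL + 2.7 mL + 68.1998 mL + 35.41 mL + 182.8 mL = 344.3398 mL.
Addition/subtraction keeps the fewest decimal places: 55.23 → 2 decimal places, 2.7 → 1 decimal place, 68.1998 → 4 decimal places, 35.41 → 2 decimal places, 182.8 → 1 decimal place; limit is 1.
Rounded to 1 decimal place: 344.3 mL.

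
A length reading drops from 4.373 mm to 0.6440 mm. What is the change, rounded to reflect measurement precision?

3.729 mm

4.373 mm − 0.6440 mm = 3.7290 mm.
Addition/subtraction keeps the fewest decimal places: 4.373 → 3 decimal places, 0.6440 → 4 decimal places; limit is 3.
Rounded to 3 decimal places: 3.729 mm.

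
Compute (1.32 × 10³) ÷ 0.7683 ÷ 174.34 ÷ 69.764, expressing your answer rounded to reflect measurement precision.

(1.32 × 10³) ÷ 0.7683 ÷ 174.34 ÷ 69.764 = 0.141258530155…
Multiplication/division keeps the fewest significant figures: 1.32 × 10³ → 3 s.f., 0.7683 → 4 s.f., 174.34 → 5 s.f., 69.764 → 5 s.f.; limit is 3.
Rounded to 3 significant figures: 0.141.

0.141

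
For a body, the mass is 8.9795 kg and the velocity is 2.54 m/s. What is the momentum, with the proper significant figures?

momentum = 8.9795 kg × 2.54 m/s = 22.80793 kg·m/s.
8.9795 has 5 significant figures; 2.54 has 3.
Division/multiplication keeps the fewest: 3 significant figures.
Rounded: 22.8 kg·m/s.

22.8 kg·m/s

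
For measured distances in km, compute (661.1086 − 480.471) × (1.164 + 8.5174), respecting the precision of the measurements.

661.1086 − 480.471 = 180.6376, limited to 3 d.p. → 6 s.f.; 1.164 + 8.5174 = 9.6814, limited to 3 d.p. → 4 s.f.
Carrying full precision, 180.6376 × 9.6814 = 1748.82486064; keep min(6, 4) = 4 s.f.
Rounded to 4 significant figures: 1749 km².

1749 km²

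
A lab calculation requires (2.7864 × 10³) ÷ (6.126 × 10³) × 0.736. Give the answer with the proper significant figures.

(2.7864 × 10³) ÷ (6.126 × 10³) × 0.736 = 0.334768266405…
Multiplication/division keeps the fewest significant figures: 2.7864 × 10³ → 5 s.f., 6.126 × 10³ → 4 s.f., 0.736 → 3 s.f.; limit is 3.
Rounded to 3 significant figures: 0.335.

0.335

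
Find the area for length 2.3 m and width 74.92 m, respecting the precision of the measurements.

area = 2.3 m × 74.92 m = 172.316 m².
2.3 has 2 significant figures; 74.92 has 4.
Division/multiplication keeps the fewest: 2 significant figures.
Rounded: 1.7 × 10² m².

1.7 × 10² m²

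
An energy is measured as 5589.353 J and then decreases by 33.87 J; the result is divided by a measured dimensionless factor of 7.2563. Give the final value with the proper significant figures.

5589.353 J − 33.87 J = 5555.483 J; the difference is limited to 2 decimal places (6 s.f.).
Carrying full precision, 5555.483 ÷ 7.2563 = 765.60823009… J; 7.2563 has 5 s.f., so the result keeps min(6, 5) = 5 s.f.
Rounded to 5 significant figures: 765.61 J.

765.61 J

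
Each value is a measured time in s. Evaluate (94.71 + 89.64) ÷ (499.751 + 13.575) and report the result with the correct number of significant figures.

94.71 + 89.64 = 184.35, limited to 2 d.p. → 5 s.f.; 499.751 + 13.575 = 513.326, limited to 3 d.p. → 6 s.f.
Carrying full precision, 184.35 ÷ 513.326 = 0.359128507031…; keep min(5, 6) = 5 s.f.
Rounded to 5 significant figures: 3.5913 × 10^-1.

3.5913 × 10^-1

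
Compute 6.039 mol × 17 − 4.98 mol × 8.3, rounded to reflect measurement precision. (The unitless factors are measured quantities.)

6 × 10^1 mol

6.039 × 17 = 102.663 → 1.0 × 10^2 mol (2 s.f., last digit at the 10^1 place).
4.98 × 8.3 = 41.334 → 41 mol (2 s.f., last digit at the 10^0 place).
Difference: 61.329 mol; keep the coarser place, 10^1.
Result: 6 × 10^1 mol.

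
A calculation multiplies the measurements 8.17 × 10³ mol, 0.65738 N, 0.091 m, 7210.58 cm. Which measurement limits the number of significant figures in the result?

0.091 m

8.17 × 10³ mol → 3 s.f.; 0.65738 N → 5 s.f.; 0.091 m → 2 s.f.; 7210.58 cm → 6 s.f.
The fewest is 2 significant figures, from 0.091 m.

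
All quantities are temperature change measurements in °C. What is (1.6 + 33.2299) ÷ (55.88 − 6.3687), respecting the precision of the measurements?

0.703

1.6 + 33.2299 = 34.8299, limited to 1 d.p. → 3 s.f.; 55.88 − 6.3687 = 49.5113, limited to 2 d.p. → 4 s.f.
Carrying full precision, 34.8299 ÷ 49.5113 = 0.703473752457…; keep min(3, 4) = 3 s.f.
Rounded to 3 significant figures: 0.703.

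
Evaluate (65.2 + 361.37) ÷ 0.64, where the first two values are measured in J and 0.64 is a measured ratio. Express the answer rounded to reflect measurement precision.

6.7 × 10^2 J

65.2 J + 361.37 J = 426.57 J; the sum is limited to 1 decimal place (4 s.f.).
Carrying full precision, 426.57 ÷ 0.64 = 666.515625 J; 0.64 has 2 s.f., so the result keeps min(4, 2) = 2 s.f.
Rounded to 2 significant figures: 6.7 × 10^2 J.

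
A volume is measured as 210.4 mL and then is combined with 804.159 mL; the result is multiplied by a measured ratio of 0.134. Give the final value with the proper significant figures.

210.4 mL + 804.159 mL = 1014.559 mL; the sum is limited to 1 decimal place (5 s.f.).
Carrying full precision, 1014.559 × 0.134 = 135.950906 mL; 0.134 has 3 s.f., so the result keeps min(5, 3) = 3 s.f.
Rounded to 3 significant figures: 136 mL.

136 mL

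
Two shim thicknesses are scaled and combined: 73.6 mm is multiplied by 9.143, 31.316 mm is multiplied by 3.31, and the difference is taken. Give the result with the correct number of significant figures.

73.6 × 9.143 = 672.9248 → 673 mm (3 s.f., last digit at the 10^0 place).
31.316 × 3.31 = 103.65596 → 104 mm (3 s.f., last digit at the 10^0 place).
Difference: 569.26884 mm; keep the coarser place, 10^0.
Result: 5.69 × 10^2 mm.

5.69 × 10^2 mm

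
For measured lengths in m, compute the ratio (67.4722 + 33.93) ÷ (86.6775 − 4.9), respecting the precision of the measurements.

1.24

67.4722 + 33.93 = 101.4022, limited to 2 d.p. → 5 s.f.; 86.6775 − 4.9 = 81.7775, limited to 1 d.p. → 3 s.f.
Carrying full precision, 101.4022 ÷ 81.7775 = 1.23997676623…; keep min(5, 3) = 3 s.f.
Rounded to 3 significant figures: 1.24.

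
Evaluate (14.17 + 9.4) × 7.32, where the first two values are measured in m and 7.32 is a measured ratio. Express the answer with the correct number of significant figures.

14.17 m + 9.4 m = 23.57 m; the sum is limited to 1 decimal place (3 s.f.).
Carrying full precision, 23.57 × 7.32 = 172.5324 m; 7.32 has 3 s.f., so the result keeps min(3, 3) = 3 s.f.
Rounded to 3 significant figures: 173 m.

173 m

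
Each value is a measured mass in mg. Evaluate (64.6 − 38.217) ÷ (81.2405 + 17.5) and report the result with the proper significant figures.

0.267

64.6 − 38.217 = 26.383, limited to 1 d.p. → 3 s.f.; 81.2405 + 17.5 = 98.7405, limited to 1 d.p. → 3 s.f.
Carrying full precision, 26.383 ÷ 98.7405 = 0.26719532512…; keep min(3, 3) = 3 s.f.
Rounded to 3 significant figures: 0.267.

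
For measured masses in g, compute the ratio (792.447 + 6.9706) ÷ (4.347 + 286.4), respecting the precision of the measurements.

2.750

792.447 + 6.9706 = 799.4176, limited to 3 d.p. → 6 s.f.; 4.347 + 286.4 = 290.747, limited to 1 d.p. → 4 s.f.
Carrying full precision, 799.4176 ÷ 290.747 = 2.74953000375…; keep min(6, 4) = 4 s.f.
Rounded to 4 significant figures: 2.750.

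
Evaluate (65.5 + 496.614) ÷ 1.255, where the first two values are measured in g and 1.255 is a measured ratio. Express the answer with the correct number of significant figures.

447.9 g

65.5 g + 496.614 g = 562.114 g; the sum is limited to 1 decimal place (4 s.f.).
Carrying full precision, 562.114 ÷ 1.255 = 447.899601594… g; 1.255 has 4 s.f., so the result keeps min(4, 4) = 4 s.f.
Rounded to 4 significant figures: 447.9 g.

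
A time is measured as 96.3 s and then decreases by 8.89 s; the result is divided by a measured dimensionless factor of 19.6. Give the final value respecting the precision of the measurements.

96.3 s − 8.89 s = 87.41 s; the difference is limited to 1 decimal place (3 s.f.).
Carrying full precision, 87.41 ÷ 19.6 = 4.45969387755… s; 19.6 has 3 s.f., so the result keeps min(3, 3) = 3 s.f.
Rounded to 3 significant figures: 4.46 s.

4.46 s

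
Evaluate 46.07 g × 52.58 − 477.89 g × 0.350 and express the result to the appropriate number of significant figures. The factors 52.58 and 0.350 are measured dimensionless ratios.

2255 g

46.07 × 52.58 = 2422.3606 → 2422 g (4 s.f., last digit at the 10^0 place).
477.89 × 0.350 = 167.2615 → 167 g (3 s.f., last digit at the 10^0 place).
Difference: 2255.0991 g; keep the coarser place, 10^0.
Result: 2255 g.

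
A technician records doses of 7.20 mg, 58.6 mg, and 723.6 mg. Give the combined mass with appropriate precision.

789.4 mg

7.20 mg + 58.6 mg + 723.6 mg = 789.40 mg.
Addition/subtraction keeps the fewest decimal places: 7.20 → 2 decimal places, 58.6 → 1 decimal place, 723.6 → 1 decimal place; limit is 1.
Rounded to 1 decimal place: 789.4 mg.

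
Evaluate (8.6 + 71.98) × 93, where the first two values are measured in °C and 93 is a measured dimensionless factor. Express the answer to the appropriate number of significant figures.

7.5 × 10^3 °C

8.6 °C + 71.98 °C = 80.58 °C; the sum is limited to 1 decimal place (3 s.f.).
Carrying full precision, 80.58 × 93 = 7493.94 °C; 93 has 2 s.f., so the result keeps min(3, 2) = 2 s.f.
Rounded to 2 significant figures: 7.5 × 10^3 °C.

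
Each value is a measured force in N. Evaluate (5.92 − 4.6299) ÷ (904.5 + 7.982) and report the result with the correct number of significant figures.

5.92 − 4.6299 = 1.2901, limited to 2 d.p. → 3 s.f.; 904.5 + 7.982 = 912.482, limited to 1 d.p. → 4 s.f.
Carrying full precision, 1.2901 ÷ 912.482 = 0.00141383610855…; keep min(3, 4) = 3 s.f.
Rounded to 3 significant figures: 0.00141.

0.00141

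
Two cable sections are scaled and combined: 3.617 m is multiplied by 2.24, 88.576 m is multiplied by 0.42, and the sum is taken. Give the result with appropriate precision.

45 m

3.617 × 2.24 = 8.10208 → 8.10 m (3 s.f., last digit at the 10^-2 place).
88.576 × 0.42 = 37.20192 → 37 m (2 s.f., last digit at the 10^0 place).
Sum: 45.304 m; keep the coarser place, 10^0.
Result: 45 m.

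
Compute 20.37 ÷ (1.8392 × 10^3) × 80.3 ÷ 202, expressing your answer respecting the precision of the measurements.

20.37 ÷ (1.8392 × 10^3) × 80.3 ÷ 202 = 0.00440277251409…
Multiplication/division keeps the fewest significant figures: 20.37 → 4 s.f., 1.8392 × 10^3 → 5 s.f., 80.3 → 3 s.f., 202 → 3 s.f.; limit is 3.
Rounded to 3 significant figures: 0.00440.

0.00440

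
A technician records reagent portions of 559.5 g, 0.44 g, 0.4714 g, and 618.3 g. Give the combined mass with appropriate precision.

559.5 g + 0.44 g + 0.4714 g + 618.3 g = 1178.7114 g.
Addition/subtraction keeps the fewest decimal places: 559.5 → 1 decimal place, 0.44 → 2 decimal places, 0.4714 → 4 decimal places, 618.3 → 1 decimal place; limit is 1.
Rounded to 1 decimal place: 1178.7 g.

1178.7 g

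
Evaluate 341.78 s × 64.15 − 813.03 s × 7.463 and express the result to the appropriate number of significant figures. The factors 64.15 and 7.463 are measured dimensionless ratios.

341.78 × 64.15 = 21925.187 → 2.193 × 10⁴ s (4 s.f., last digit at the 10^1 place).
813.03 × 7.463 = 6067.64289 → 6068 s (4 s.f., last digit at the 10^0 place).
Difference: 15857.54411 s; keep the coarser place, 10^1.
Result: 1.586 × 10⁴ s.

1.586 × 10⁴ s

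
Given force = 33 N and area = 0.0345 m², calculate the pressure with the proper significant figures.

9.6 × 10^2 Pa

pressure = 33 N ÷ 0.0345 m² = 956.52173913… Pa.
33 has 2 significant figures; 0.0345 has 3.
Division/multiplication keeps the fewest: 2 significant figures.
Rounded: 9.6 × 10^2 Pa.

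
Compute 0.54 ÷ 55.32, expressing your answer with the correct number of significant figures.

0.54 ÷ 55.32 = 0.00976138828633…
Multiplication/division keeps the fewest significant figures: 0.54 → 2 s.f., 55.32 → 4 s.f.; limit is 2.
Rounded to 2 significant figures: 0.0098.

0.0098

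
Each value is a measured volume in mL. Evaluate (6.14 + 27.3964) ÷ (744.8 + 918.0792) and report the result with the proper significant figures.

6.14 + 27.3964 = 33.5364, limited to 2 d.p. → 4 s.f.; 744.8 + 918.0792 = 1662.8792, limited to 1 d.p. → 5 s.f.
Carrying full precision, 33.5364 ÷ 1662.8792 = 0.0201676706281…; keep min(4, 5) = 4 s.f.
Rounded to 4 significant figures: 0.02017.

0.02017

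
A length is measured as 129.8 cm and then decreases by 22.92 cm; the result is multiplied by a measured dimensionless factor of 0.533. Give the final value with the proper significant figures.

129.8 cm − 22.92 cm = 106.88 cm; the difference is limited to 1 decimal place (4 s.f.).
Carrying full precision, 106.88 × 0.533 = 56.96704 cm; 0.533 has 3 s.f., so the result keeps min(4, 3) = 3 s.f.
Rounded to 3 significant figures: 57.0 cm.

57.0 cm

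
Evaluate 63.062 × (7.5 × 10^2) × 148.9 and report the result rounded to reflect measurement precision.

63.062 × (7.5 × 10^2) × 148.9 = 7042448.85
Multiplication/division keeps the fewest significant figures: 63.062 → 5 s.f., 7.5 × 10^2 → 2 s.f., 148.9 → 4 s.f.; limit is 2.
Rounded to 2 significant figures: 7.0 × 10^6.

7.0 × 10^6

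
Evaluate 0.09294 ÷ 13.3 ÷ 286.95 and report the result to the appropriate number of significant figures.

0.09294 ÷ 13.3 ÷ 286.95 = 0.0000243525698721…
Multiplication/division keeps the fewest significant figures: 0.09294 → 4 s.f., 13.3 → 3 s.f., 286.95 → 5 s.f.; limit is 3.
Rounded to 3 significant figures: 2.44 × 10⁻⁵.

2.44 × 10⁻⁵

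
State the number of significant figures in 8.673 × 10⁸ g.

8.673 × 10⁸: in scientific notation every digit of the coefficient is significant.

4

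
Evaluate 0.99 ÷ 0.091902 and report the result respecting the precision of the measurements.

11

0.99 ÷ 0.091902 = 10.7723444539…
Multiplication/division keeps the fewest significant figures: 0.99 → 2 s.f., 0.091902 → 5 s.f.; limit is 2.
Rounded to 2 significant figures: 11.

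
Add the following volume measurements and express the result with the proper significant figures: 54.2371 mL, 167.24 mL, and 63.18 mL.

54.2371 mL + 167.24 mL + 63.18 mL = 284.6571 mL.
Addition/subtraction keeps the fewest decimal places: 54.2371 → 4 decimal places, 167.24 → 2 decimal places, 63.18 → 2 decimal places; limit is 2.
Rounded to 2 decimal places: 284.66 mL.

284.66 mL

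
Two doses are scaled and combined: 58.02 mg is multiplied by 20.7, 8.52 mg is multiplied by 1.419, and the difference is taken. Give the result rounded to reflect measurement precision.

58.02 × 20.7 = 1201.014 → 1.20 × 10^3 mg (3 s.f., last digit at the 10^1 place).
8.52 × 1.419 = 12.08988 → 12.1 mg (3 s.f., last digit at the 10^-1 place).
Difference: 1188.92412 mg; keep the coarser place, 10^1.
Result: 1.19 × 10^3 mg.

1.19 × 10^3 mg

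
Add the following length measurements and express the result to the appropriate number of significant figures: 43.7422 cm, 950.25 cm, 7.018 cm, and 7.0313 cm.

43.7422 cm + 950.25 cm + 7.018 cm + 7.0313 cm = 1008.0415 cm.
Addition/subtraction keeps the fewest decimal places: 43.7422 → 4 decimal places, 950.25 → 2 decimal places, 7.018 → 3 decimal places, 7.0313 → 4 decimal places; limit is 2.
Rounded to 2 decimal places: 1008.04 cm.

1008.04 cm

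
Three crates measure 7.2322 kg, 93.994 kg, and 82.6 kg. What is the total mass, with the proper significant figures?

183.8 kg

7.2322 kg + 93.994 kg + 82.6 kg = 183.8262 kg.
Addition/subtraction keeps the fewest decimal places: 7.2322 → 4 decimal places, 93.994 → 3 decimal places, 82.6 → 1 decimal place; limit is 1.
Rounded to 1 decimal place: 183.8 kg.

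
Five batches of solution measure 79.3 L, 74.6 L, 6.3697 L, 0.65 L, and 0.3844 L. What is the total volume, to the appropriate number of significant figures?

79.3 L + 74.6 L + 6.3697 L + 0.65 L + 0.3844 L = 161.3041 L.
Addition/subtraction keeps the fewest decimal places: 79.3 → 1 decimal place, 74.6 → 1 decimal place, 6.3697 → 4 decimal places, 0.65 → 2 decimal places, 0.3844 → 4 decimal places; limit is 1.
Rounded to 1 decimal place: 161.3 L.

161.3 L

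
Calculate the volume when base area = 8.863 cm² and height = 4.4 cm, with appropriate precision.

39 cm³

volume = 8.863 cm² × 4.4 cm = 38.9972 cm³.
8.863 has 4 significant figures; 4.4 has 2.
Division/multiplication keeps the fewest: 2 significant figures.
Rounded: 39 cm³.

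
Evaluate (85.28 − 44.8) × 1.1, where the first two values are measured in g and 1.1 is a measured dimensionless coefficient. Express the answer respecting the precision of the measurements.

85.28 g − 44.8 g = 40.48 g; the difference is limited to 1 decimal place (3 s.f.).
Carrying full precision, 40.48 × 1.1 = 44.528 g; 1.1 has 2 s.f., so the result keeps min(3, 2) = 2 s.f.
Rounded to 2 significant figures: 45 g.

45 g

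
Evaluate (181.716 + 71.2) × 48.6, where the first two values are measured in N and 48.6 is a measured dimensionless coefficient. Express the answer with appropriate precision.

1.23 × 10⁴ N

181.716 N + 71.2 N = 252.916 N; the sum is limited to 1 decimal place (4 s.f.).
Carrying full precision, 252.916 × 48.6 = 12291.7176 N; 48.6 has 3 s.f., so the result keeps min(4, 3) = 3 s.f.
Rounded to 3 significant figures: 1.23 × 10⁴ N.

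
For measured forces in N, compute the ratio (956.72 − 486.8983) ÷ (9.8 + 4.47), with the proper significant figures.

956.72 − 486.8983 = 469.8217, limited to 2 d.p. → 5 s.f.; 9.8 + 4.47 = 14.27, limited to 1 d.p. → 3 s.f.
Carrying full precision, 469.8217 ÷ 14.27 = 32.9237351086…; keep min(5, 3) = 3 s.f.
Rounded to 3 significant figures: 32.9.

32.9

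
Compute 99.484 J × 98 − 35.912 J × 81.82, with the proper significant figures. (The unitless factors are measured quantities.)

6.8 × 10³ J

99.484 × 98 = 9749.432 → 9.7 × 10³ J (2 s.f., last digit at the 10^2 place).
35.912 × 81.82 = 2938.31984 → 2938 J (4 s.f., last digit at the 10^0 place).
Difference: 6811.11216 J; keep the coarser place, 10^2.
Result: 6.8 × 10³ J.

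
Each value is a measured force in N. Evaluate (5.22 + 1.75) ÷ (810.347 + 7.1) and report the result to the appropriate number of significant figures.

5.22 + 1.75 = 6.97, limited to 2 d.p. → 3 s.f.; 810.347 + 7.1 = 817.447, limited to 1 d.p. → 4 s.f.
Carrying full precision, 6.97 ÷ 817.447 = 0.0085265466752…; keep min(3, 4) = 3 s.f.
Rounded to 3 significant figures: 8.53 × 10^-3.

8.53 × 10^-3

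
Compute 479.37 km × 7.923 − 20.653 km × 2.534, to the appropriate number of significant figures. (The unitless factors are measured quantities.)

3746 km

479.37 × 7.923 = 3798.04851 → 3798 km (4 s.f., last digit at the 10^0 place).
20.653 × 2.534 = 52.334702 → 52.33 km (4 s.f., last digit at the 10^-2 place).
Difference: 3745.713808 km; keep the coarser place, 10^0.
Result: 3746 km.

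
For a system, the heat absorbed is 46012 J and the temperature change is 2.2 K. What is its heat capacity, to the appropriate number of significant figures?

heat capacity = 46012 J ÷ 2.2 K = 20914.5454545… J/K.
46012 has 5 significant figures; 2.2 has 2.
Division/multiplication keeps the fewest: 2 significant figures.
Rounded: 2.1 × 10^4 J/K.

2.1 × 10^4 J/K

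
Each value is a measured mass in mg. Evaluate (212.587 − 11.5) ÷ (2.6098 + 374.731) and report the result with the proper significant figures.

0.5329

212.587 − 11.5 = 201.087, limited to 1 d.p. → 4 s.f.; 2.6098 + 374.731 = 377.3408, limited to 3 d.p. → 6 s.f.
Carrying full precision, 201.087 ÷ 377.3408 = 0.532905532611…; keep min(4, 6) = 4 s.f.
Rounded to 4 significant figures: 0.5329.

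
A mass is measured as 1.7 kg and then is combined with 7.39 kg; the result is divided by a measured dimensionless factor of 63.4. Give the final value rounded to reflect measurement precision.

1.7 kg + 7.39 kg = 9.09 kg; the sum is limited to 1 decimal place (2 s.f.).
Carrying full precision, 9.09 ÷ 63.4 = 0.143375394322… kg; 63.4 has 3 s.f., so the result keeps min(2, 3) = 2 s.f.
Rounded to 2 significant figures: 0.14 kg.

0.14 kg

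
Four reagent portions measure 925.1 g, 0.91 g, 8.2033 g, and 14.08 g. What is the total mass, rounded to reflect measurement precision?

948.3 g

925.1 g + 0.91 g + 8.2033 g + 14.08 g = 948.2933 g.
Addition/subtraction keeps the fewest decimal places: 925.1 → 1 decimal place, 0.91 → 2 decimal places, 8.2033 → 4 decimal places, 14.08 → 2 decimal places; limit is 1.
Rounded to 1 decimal place: 948.3 g.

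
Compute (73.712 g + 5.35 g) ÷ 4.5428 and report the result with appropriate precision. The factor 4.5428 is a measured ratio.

73.712 g + 5.35 g = 79.062 g; the sum is limited to 2 decimal places (4 s.f.).
Carrying full precision, 79.062 ÷ 4.5428 = 17.4038038214… g; 4.5428 has 5 s.f., so the result keeps min(4, 5) = 4 s.f.
Rounded to 4 significant figures: 17.40 g.

17.40 g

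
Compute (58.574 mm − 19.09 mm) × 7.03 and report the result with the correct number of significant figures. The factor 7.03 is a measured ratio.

58.574 mm − 19.09 mm = 39.484 mm; the difference is limited to 2 decimal places (4 s.f.).
Carrying full precision, 39.484 × 7.03 = 277.57252 mm; 7.03 has 3 s.f., so the result keeps min(4, 3) = 3 s.f.
Rounded to 3 significant figures: 278 mm.

278 mm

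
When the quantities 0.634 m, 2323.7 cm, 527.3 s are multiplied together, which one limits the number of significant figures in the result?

0.634 m → 3 s.f.; 2323.7 cm → 5 s.f.; 527.3 s → 4 s.f.
The fewest is 3 significant figures, from 0.634 m.

0.634 m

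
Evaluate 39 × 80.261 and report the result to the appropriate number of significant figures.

39 × 80.261 = 3130.179
Multiplication/division keeps the fewest significant figures: 39 → 2 s.f., 80.261 → 5 s.f.; limit is 2.
Rounded to 2 significant figures: 3.1 × 10³.

3.1 × 10³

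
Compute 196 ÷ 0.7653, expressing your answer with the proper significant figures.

196 ÷ 0.7653 = 256.108715536…
Multiplication/division keeps the fewest significant figures: 196 → 3 s.f., 0.7653 → 4 s.f.; limit is 3.
Rounded to 3 significant figures: 256.

256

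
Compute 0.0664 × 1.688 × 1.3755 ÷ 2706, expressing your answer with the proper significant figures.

0.0664 × 1.688 × 1.3755 ÷ 2706 = 0.0000569735556541…
Multiplication/division keeps the fewest significant figures: 0.0664 → 3 s.f., 1.688 → 4 s.f., 1.3755 → 5 s.f., 2706 → 4 s.f.; limit is 3.
Rounded to 3 significant figures: 5.70 × 10⁻⁵.

5.70 × 10⁻⁵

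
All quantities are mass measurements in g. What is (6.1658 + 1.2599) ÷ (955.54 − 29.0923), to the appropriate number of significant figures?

0.0080152

6.1658 + 1.2599 = 7.4257, limited to 4 d.p. → 5 s.f.; 955.54 − 29.0923 = 926.4477, limited to 2 d.p. → 5 s.f.
Carrying full precision, 7.4257 ÷ 926.4477 = 0.00801523928442…; keep min(5, 5) = 5 s.f.
Rounded to 5 significant figures: 0.0080152.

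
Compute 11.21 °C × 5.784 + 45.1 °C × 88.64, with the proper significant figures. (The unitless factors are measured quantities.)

11.21 × 5.784 = 64.83864 → 64.84 °C (4 s.f., last digit at the 10^-2 place).
45.1 × 88.64 = 3997.664 → 4.00 × 10^3 °C (3 s.f., last digit at the 10^1 place).
Sum: 4062.50264 °C; keep the coarser place, 10^1.
Result: 4.06 × 10^3 °C.

4.06 × 10^3 °C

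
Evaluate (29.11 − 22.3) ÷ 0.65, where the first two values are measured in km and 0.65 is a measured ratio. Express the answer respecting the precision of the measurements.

29.11 km − 22.3 km = 6.81 km; the difference is limited to 1 decimal place (2 s.f.).
Carrying full precision, 6.81 ÷ 0.65 = 10.4769230769… km; 0.65 has 2 s.f., so the result keeps min(2, 2) = 2 s.f.
Rounded to 2 significant figures: 1.0 × 10¹ km.

1.0 × 10¹ km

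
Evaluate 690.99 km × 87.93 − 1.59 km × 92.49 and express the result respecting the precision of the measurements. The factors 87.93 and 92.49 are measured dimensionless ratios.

690.99 × 87.93 = 60758.7507 → 6.076 × 10⁴ km (4 s.f., last digit at the 10^1 place).
1.59 × 92.49 = 147.0591 → 147 km (3 s.f., last digit at the 10^0 place).
Difference: 60611.6916 km; keep the coarser place, 10^1.
Result: 6.061 × 10⁴ km.

6.061 × 10⁴ km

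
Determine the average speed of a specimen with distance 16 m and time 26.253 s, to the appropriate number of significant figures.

average speed = 16 m ÷ 26.253 s = 0.60945415762… m/s.
16 has 2 significant figures; 26.253 has 5.
Division/multiplication keeps the fewest: 2 significant figures.
Rounded: 0.61 m/s.

0.61 m/s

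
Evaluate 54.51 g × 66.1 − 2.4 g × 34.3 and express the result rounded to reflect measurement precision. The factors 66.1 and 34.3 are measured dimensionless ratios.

54.51 × 66.1 = 3603.111 → 3.60 × 10³ g (3 s.f., last digit at the 10^1 place).
2.4 × 34.3 = 82.32 → 82 g (2 s.f., last digit at the 10^0 place).
Difference: 3520.791 g; keep the coarser place, 10^1.
Result: 3.52 × 10³ g.

3.52 × 10³ g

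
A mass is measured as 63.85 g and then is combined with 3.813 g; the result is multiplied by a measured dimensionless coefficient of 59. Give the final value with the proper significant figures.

4.0 × 10^3 g

63.85 g + 3.813 g = 67.663 g; the sum is limited to 2 decimal places (4 s.f.).
Carrying full precision, 67.663 × 59 = 3992.117 g; 59 has 2 s.f., so the result keeps min(4, 2) = 2 s.f.
Rounded to 2 significant figures: 4.0 × 10^3 g.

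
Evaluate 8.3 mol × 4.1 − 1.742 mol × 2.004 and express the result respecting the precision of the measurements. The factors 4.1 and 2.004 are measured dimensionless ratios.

8.3 × 4.1 = 34.03 → 34 mol (2 s.f., last digit at the 10^0 place).
1.742 × 2.004 = 3.490968 → 3.491 mol (4 s.f., last digit at the 10^-3 place).
Difference: 30.539032 mol; keep the coarser place, 10^0.
Result: 31 mol.

31 mol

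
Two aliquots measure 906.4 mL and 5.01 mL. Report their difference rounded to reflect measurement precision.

9.014 × 10^2 mL

906.4 mL − 5.01 mL = 901.39 mL.
Addition/subtraction keeps the fewest decimal places: 906.4 → 1 decimal place, 5.01 → 2 decimal places; limit is 1.
Rounded to 1 decimal place: 9.014 × 10^2 mL.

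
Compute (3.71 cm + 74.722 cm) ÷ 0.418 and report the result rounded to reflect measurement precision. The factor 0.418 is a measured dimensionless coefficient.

188 cm

3.71 cm + 74.722 cm = 78.432 cm; the sum is limited to 2 decimal places (4 s.f.).
Carrying full precision, 78.432 ÷ 0.418 = 187.636363636… cm; 0.418 has 3 s.f., so the result keeps min(4, 3) = 3 s.f.
Rounded to 3 significant figures: 188 cm.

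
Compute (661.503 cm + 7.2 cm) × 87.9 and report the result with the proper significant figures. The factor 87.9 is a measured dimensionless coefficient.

661.503 cm + 7.2 cm = 668.703 cm; the sum is limited to 1 decimal place (4 s.f.).
Carrying full precision, 668.703 × 87.9 = 58778.9937 cm; 87.9 has 3 s.f., so the result keeps min(4, 3) = 3 s.f.
Rounded to 3 significant figures: 5.88 × 10⁴ cm.

5.88 × 10⁴ cm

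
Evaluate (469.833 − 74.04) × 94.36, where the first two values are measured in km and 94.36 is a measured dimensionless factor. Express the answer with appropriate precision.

469.833 km − 74.04 km = 395.793 km; the difference is limited to 2 decimal places (5 s.f.).
Carrying full precision, 395.793 × 94.36 = 37347.02748 km; 94.36 has 4 s.f., so the result keeps min(5, 4) = 4 s.f.
Rounded to 4 significant figures: 3.735 × 10⁴ km.

3.735 × 10⁴ km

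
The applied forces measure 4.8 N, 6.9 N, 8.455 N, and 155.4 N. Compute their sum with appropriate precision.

175.6 N

4.8 N + 6.9 N + 8.455 N + 155.4 N = 175.555 N.
Addition/subtraction keeps the fewest decimal places: 4.8 → 1 decimal place, 6.9 → 1 decimal place, 8.455 → 3 decimal places, 155.4 → 1 decimal place; limit is 1.
Rounded to 1 decimal place: 175.6 N.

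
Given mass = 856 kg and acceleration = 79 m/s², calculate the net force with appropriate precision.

net force = 856 kg × 79 m/s² = 67624 N.
856 has 3 significant figures; 79 has 2.
Division/multiplication keeps the fewest: 2 significant figures.
Rounded: 6.8 × 10⁴ N.

6.8 × 10⁴ N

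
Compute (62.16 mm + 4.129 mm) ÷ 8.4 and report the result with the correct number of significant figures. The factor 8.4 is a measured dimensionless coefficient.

7.9 mm

62.16 mm + 4.129 mm = 66.289 mm; the sum is limited to 2 decimal places (4 s.f.).
Carrying full precision, 66.289 ÷ 8.4 = 7.89154761905… mm; 8.4 has 2 s.f., so the result keeps min(4, 2) = 2 s.f.
Rounded to 2 significant figures: 7.9 mm.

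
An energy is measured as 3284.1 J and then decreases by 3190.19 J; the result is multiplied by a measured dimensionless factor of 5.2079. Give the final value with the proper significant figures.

3284.1 J − 3190.19 J = 93.91 J; the difference is limited to 1 decimal place (3 s.f.).
Carrying full precision, 93.91 × 5.2079 = 489.073889 J; 5.2079 has 5 s.f., so the result keeps min(3, 5) = 3 s.f.
Rounded to 3 significant figures: 489 J.

489 J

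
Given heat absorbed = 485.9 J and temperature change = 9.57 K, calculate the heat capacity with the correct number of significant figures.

50.8 J/K

heat capacity = 485.9 J ÷ 9.57 K = 50.7732497388… J/K.
485.9 has 4 significant figures; 9.57 has 3.
Division/multiplication keeps the fewest: 3 significant figures.
Rounded: 50.8 J/K.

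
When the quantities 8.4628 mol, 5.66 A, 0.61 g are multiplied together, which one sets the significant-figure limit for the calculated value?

8.4628 mol → 5 s.f.; 5.66 A → 3 s.f.; 0.61 g → 2 s.f.
The fewest is 2 significant figures, from 0.61 g.

0.61 g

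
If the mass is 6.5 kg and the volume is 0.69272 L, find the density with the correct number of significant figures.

density = 6.5 kg ÷ 0.69272 L = 9.38330061208… kg/L.
6.5 has 2 significant figures; 0.69272 has 5.
Division/multiplication keeps the fewest: 2 significant figures.
Rounded: 9.4 kg/L.

9.4 kg/L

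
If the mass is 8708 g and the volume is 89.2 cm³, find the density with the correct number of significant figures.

density = 8708 g ÷ 89.2 cm³ = 97.6233183857… g/cm³.
8708 has 4 significant figures; 89.2 has 3.
Division/multiplication keeps the fewest: 3 significant figures.
Rounded: 97.6 g/cm³.

97.6 g/cm³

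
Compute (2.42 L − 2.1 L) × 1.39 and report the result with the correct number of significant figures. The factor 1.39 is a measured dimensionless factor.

0.4 L

2.42 L − 2.1 L = 0.32 L; the difference is limited to 1 decimal place (1 s.f.).
Carrying full precision, 0.32 × 1.39 = 0.4448 L; 1.39 has 3 s.f., so the result keeps min(1, 3) = 1 s.f.
Rounded to 1 significant figure: 0.4 L.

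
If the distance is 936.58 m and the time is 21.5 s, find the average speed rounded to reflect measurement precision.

average speed = 936.58 m ÷ 21.5 s = 43.5618604651… m/s.
936.58 has 5 significant figures; 21.5 has 3.
Division/multiplication keeps the fewest: 3 significant figures.
Rounded: 43.6 m/s.

43.6 m/s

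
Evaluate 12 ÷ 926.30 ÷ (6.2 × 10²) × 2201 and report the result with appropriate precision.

12 ÷ 926.30 ÷ (6.2 × 10²) × 2201 = 0.0459894202742…
Multiplication/division keeps the fewest significant figures: 12 → 2 s.f., 926.30 → 5 s.f., 6.2 × 10² → 2 s.f., 2201 → 4 s.f.; limit is 2.
Rounded to 2 significant figures: 0.046.

0.046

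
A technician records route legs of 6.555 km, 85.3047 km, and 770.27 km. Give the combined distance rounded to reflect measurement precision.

6.555 km + 85.3047 km + 770.27 km = 862.1297 km.
Addition/subtraction keeps the fewest decimal places: 6.555 → 3 decimal places, 85.3047 → 4 decimal places, 770.27 → 2 decimal places; limit is 2.
Rounded to 2 decimal places: 862.13 km.

862.13 km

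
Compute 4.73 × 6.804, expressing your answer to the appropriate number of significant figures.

4.73 × 6.804 = 32.18292
Multiplication/division keeps the fewest significant figures: 4.73 → 3 s.f., 6.804 → 4 s.f.; limit is 3.
Rounded to 3 significant figures: 32.2.

32.2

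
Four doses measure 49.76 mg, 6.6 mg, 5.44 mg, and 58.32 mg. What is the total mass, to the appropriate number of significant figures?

49.76 mg + 6.6 mg + 5.44 mg + 58.32 mg = 120.12 mg.
Addition/subtraction keeps the fewest decimal places: 49.76 → 2 decimal places, 6.6 → 1 decimal place, 5.44 → 2 decimal places, 58.32 → 2 decimal places; limit is 1.
Rounded to 1 decimal place: 120.1 mg.

120.1 mg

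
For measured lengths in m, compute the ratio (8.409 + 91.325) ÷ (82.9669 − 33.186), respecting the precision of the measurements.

8.409 + 91.325 = 99.734, limited to 3 d.p. → 5 s.f.; 82.9669 − 33.186 = 49.7809, limited to 3 d.p. → 5 s.f.
Carrying full precision, 99.734 ÷ 49.7809 = 2.00345915803…; keep min(5, 5) = 5 s.f.
Rounded to 5 significant figures: 2.0035.

2.0035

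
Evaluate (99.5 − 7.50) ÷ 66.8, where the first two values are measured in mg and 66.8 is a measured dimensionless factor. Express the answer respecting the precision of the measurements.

1.38 mg

99.5 mg − 7.50 mg = 92.00 mg; the difference is limited to 1 decimal place (3 s.f.).
Carrying full precision, 92.00 ÷ 66.8 = 1.37724550898… mg; 66.8 has 3 s.f., so the result keeps min(3, 3) = 3 s.f.
Rounded to 3 significant figures: 1.38 mg.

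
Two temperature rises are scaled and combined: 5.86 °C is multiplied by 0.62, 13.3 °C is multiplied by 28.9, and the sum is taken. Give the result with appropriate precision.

388 °C

5.86 × 0.62 = 3.6332 → 3.6 °C (2 s.f., last digit at the 10^-1 place).
13.3 × 28.9 = 384.37 → 384 °C (3 s.f., last digit at the 10^0 place).
Sum: 388.0032 °C; keep the coarser place, 10^0.
Result: 388 °C.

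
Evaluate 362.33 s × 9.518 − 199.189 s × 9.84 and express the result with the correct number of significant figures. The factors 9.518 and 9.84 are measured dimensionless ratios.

362.33 × 9.518 = 3448.65694 → 3449 s (4 s.f., last digit at the 10^0 place).
199.189 × 9.84 = 1960.01976 → 1.96 × 10³ s (3 s.f., last digit at the 10^1 place).
Difference: 1488.63718 s; keep the coarser place, 10^1.
Result: 1.49 × 10³ s.

1.49 × 10³ s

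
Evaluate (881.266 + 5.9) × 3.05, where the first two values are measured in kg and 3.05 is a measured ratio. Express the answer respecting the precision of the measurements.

881.266 kg + 5.9 kg = 887.166 kg; the sum is limited to 1 decimal place (4 s.f.).
Carrying full precision, 887.166 × 3.05 = 2705.8563 kg; 3.05 has 3 s.f., so the result keeps min(4, 3) = 3 s.f.
Rounded to 3 significant figures: 2.71 × 10^3 kg.

2.71 × 10^3 kg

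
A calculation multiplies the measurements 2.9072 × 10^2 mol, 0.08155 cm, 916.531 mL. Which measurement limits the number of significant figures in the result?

2.9072 × 10^2 mol → 5 s.f.; 0.08155 cm → 4 s.f.; 916.531 mL → 6 s.f.
The fewest is 4 significant figures, from 0.08155 cm.

0.08155 cm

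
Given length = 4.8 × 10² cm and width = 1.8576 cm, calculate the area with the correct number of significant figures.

8.9 × 10² cm²

area = 4.8 × 10² cm × 1.8576 cm = 891.648 cm².
4.8 × 10² has 2 significant figures; 1.8576 has 5.
Division/multiplication keeps the fewest: 2 significant figures.
Rounded: 8.9 × 10² cm².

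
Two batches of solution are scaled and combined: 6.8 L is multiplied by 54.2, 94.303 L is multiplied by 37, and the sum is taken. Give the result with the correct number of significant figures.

6.8 × 54.2 = 368.56 → 3.7 × 10² L (2 s.f., last digit at the 10^1 place).
94.303 × 37 = 3489.211 → 3.5 × 10³ L (2 s.f., last digit at the 10^2 place).
Sum: 3857.771 L; keep the coarser place, 10^2.
Result: 3.9 × 10³ L.

3.9 × 10³ L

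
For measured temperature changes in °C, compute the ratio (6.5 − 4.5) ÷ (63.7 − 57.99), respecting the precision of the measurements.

6.5 − 4.5 = 2.0, limited to 1 d.p. → 2 s.f.; 63.7 − 57.99 = 5.71, limited to 1 d.p. → 2 s.f.
Carrying full precision, 2.0 ÷ 5.71 = 0.350262697023…; keep min(2, 2) = 2 s.f.
Rounded to 2 significant figures: 0.35.

0.35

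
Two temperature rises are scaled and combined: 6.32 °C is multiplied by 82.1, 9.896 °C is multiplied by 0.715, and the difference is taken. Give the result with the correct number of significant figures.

512 °C

6.32 × 82.1 = 518.872 → 519 °C (3 s.f., last digit at the 10^0 place).
9.896 × 0.715 = 7.07564 → 7.08 °C (3 s.f., last digit at the 10^-2 place).
Difference: 511.79636 °C; keep the coarser place, 10^0.
Result: 512 °C.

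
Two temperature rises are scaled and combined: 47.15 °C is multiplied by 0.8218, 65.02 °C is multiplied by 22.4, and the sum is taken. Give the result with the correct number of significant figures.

47.15 × 0.8218 = 38.74787 → 38.75 °C (4 s.f., last digit at the 10^-2 place).
65.02 × 22.4 = 1456.448 → 1.46 × 10^3 °C (3 s.f., last digit at the 10^1 place).
Sum: 1495.19587 °C; keep the coarser place, 10^1.
Result: 1.50 × 10^3 °C.

1.50 × 10^3 °C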